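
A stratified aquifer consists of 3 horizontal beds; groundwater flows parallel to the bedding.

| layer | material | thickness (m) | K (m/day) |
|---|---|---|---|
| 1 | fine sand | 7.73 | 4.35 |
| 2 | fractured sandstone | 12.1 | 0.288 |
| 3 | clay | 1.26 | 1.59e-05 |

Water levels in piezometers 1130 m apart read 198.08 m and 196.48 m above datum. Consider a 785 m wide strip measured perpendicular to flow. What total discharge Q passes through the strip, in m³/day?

41.2

Flow is parallel to layering, so each bed carries its own Darcy discharge and the transmissivities add.
Σ(K_i·b_i) = 4.35×7.73 + 0.288×12.1 + 1.59e-05×1.26 = 37.11 m²/day.
Hydraulic gradient i = (198.08 − 196.48) / 1130 = 1.6 / 1130 = 0.001416.
Q = Σ(K_i·b_i) · W · i = 37.11 × 785 × 0.001416 = 41.25 m³/day.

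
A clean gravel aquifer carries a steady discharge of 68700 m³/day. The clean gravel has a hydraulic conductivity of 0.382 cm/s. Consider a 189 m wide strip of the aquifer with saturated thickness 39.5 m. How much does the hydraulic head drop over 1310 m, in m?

36.5

Convert K: 0.382 cm/s × 864 = 330.0 m/day.
Cross-sectional area A = 189 × 39.5 = 7466 m².
From Q = K·A·i, i = Q / (K·A) = 68700 / (330.0 × 7466) = 0.02788.
Head loss Δh = i · L = 0.02788 × 1310 = 36.53 m.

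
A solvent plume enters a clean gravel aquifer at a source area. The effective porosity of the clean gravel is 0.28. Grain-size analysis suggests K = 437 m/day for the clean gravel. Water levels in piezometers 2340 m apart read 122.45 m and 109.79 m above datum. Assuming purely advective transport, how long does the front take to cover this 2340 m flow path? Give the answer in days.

277

Hydraulic gradient i = (122.45 − 109.79) / 2340 = 12.66 / 2340 = 0.005410.
Darcy flux q = K · i = 437.0 × 0.005410 = 2.364 m/day.
Seepage velocity v = q / n_e = 2.364 / 0.28 = 8.444 m/day.
Travel time t = L / v = 2340 / 8.444 = 277.1 days.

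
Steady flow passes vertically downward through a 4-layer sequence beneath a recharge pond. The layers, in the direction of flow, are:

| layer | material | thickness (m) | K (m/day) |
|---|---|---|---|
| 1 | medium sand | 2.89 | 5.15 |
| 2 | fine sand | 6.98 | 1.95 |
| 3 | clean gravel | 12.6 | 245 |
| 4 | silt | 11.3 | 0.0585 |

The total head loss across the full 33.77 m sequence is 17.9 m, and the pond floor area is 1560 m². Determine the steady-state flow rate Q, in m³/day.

141

Flow is perpendicular to layering, so the layers act in series and the equivalent K is the thickness-weighted harmonic mean.
Total thickness L = 2.89 + 6.98 + 12.6 + 11.3 = 33.77 m.
Σ(b_i/K_i) = 2.89/5.15 + 6.98/1.95 + 12.6/245 + 11.3/0.0585 = 197.4 d.
K_eq = L / Σ(b_i/K_i) = 33.77 / 197.4 = 0.1711 m/day.
Q = K_eq · A · (Δh/L) = 0.1711 × 1560 × (17.9/33.77) = 141.5 m³/day.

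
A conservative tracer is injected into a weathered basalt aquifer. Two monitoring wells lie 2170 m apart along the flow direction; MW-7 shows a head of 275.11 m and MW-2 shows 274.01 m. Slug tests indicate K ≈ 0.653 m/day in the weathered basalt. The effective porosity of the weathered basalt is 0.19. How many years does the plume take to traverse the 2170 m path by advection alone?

3410

Hydraulic gradient i = (275.11 − 274.01) / 2170 = 1.1 / 2170 = 0.0005069.
Darcy flux q = K · i = 0.6530 × 0.0005069 = 0.0003310 m/day.
Seepage velocity v = q / n_e = 0.0003310 / 0.19 = 0.001742 m/day.
Travel time t = L / v = 2170 / 0.001742 = 1.246e+06 days = 3410 years.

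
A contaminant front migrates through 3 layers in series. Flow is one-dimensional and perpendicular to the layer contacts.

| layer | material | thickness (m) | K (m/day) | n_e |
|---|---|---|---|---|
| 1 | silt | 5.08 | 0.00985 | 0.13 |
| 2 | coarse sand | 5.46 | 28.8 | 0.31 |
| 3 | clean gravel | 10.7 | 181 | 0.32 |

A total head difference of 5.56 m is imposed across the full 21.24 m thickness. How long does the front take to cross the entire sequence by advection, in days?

With flow normal to the layers, continuity requires the same specific discharge q through every layer.
Σ(b_i/K_i) = 5.08/0.00985 + 5.46/28.8 + 10.7/181 = 516.0 d.
q = Δh / Σ(b_i/K_i) = 5.56 / 516.0 = 0.01078 m/day.
In each layer the seepage velocity is v_i = q/n_i, so the layer transit time is t_i = b_i·n_i / q:
  layer 1 (silt): t_1 = 5.08 × 0.13 / 0.01078 = 61.29 d
  layer 2 (coarse sand): t_2 = 5.46 × 0.31 / 0.01078 = 157.1 d
  layer 3 (clean gravel): t_3 = 10.7 × 0.32 / 0.01078 = 317.8 d
Total t = Σ t_i = 536.1 days.

536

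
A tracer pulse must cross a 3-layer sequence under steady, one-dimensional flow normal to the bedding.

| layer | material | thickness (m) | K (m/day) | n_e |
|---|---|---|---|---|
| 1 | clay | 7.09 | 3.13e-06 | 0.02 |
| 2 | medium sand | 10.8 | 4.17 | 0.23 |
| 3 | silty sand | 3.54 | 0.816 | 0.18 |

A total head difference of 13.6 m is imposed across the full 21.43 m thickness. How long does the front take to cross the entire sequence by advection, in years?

1490

With flow normal to the layers, continuity requires the same specific discharge q through every layer.
Σ(b_i/K_i) = 7.09/3.13e-06 + 10.8/4.17 + 3.54/0.816 = 2.265e+06 d.
q = Δh / Σ(b_i/K_i) = 13.6 / 2.265e+06 = 6.004e-06 m/day.
In each layer the seepage velocity is v_i = q/n_i, so the layer transit time is t_i = b_i·n_i / q:
  layer 1 (clay): t_1 = 7.09 × 0.02 / 6.004e-06 = 23618 d
  layer 2 (medium sand): t_2 = 10.8 × 0.23 / 6.004e-06 = 4.137e+05 d
  layer 3 (silty sand): t_3 = 3.54 × 0.18 / 6.004e-06 = 1.061e+05 d
Total t = Σ t_i = 5.435e+05 days = 1488 years.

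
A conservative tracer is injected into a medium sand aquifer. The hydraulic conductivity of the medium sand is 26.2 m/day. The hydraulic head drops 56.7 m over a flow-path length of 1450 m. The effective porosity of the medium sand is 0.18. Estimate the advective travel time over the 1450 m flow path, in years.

0.697

Hydraulic gradient i = Δh / L = 56.7 / 1450 = 0.03910.
Darcy flux q = K · i = 26.20 × 0.03910 = 1.025 m/day.
Seepage velocity v = q / n_e = 1.025 / 0.18 = 5.692 m/day.
Travel time t = L / v = 1450 / 5.692 = 254.8 days = 0.6975 years.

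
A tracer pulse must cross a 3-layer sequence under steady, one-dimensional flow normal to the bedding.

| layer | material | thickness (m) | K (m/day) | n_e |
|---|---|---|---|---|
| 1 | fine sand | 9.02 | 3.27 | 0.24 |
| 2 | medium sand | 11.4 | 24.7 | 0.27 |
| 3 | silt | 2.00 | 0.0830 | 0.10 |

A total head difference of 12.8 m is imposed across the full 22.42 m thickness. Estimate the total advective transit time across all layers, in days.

11.6

With flow normal to the layers, continuity requires the same specific discharge q through every layer.
Σ(b_i/K_i) = 9.02/3.27 + 11.4/24.7 + 2.00/0.0830 = 27.32 d.
q = Δh / Σ(b_i/K_i) = 12.8 / 27.32 = 0.4686 m/day.
In each layer the seepage velocity is v_i = q/n_i, so the layer transit time is t_i = b_i·n_i / q:
  layer 1 (fine sand): t_1 = 9.02 × 0.24 / 0.4686 = 4.620 d
  layer 2 (medium sand): t_2 = 11.4 × 0.27 / 0.4686 = 6.569 d
  layer 3 (silt): t_3 = 2.00 × 0.10 / 0.4686 = 0.4268 d
Total t = Σ t_i = 11.62 days.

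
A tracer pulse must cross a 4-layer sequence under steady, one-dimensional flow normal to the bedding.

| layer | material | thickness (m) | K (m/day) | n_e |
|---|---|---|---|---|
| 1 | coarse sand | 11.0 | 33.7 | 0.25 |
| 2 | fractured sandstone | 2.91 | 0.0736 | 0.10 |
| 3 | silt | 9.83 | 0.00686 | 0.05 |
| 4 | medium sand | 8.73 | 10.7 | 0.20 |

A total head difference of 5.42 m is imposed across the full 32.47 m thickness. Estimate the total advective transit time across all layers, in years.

With flow normal to the layers, continuity requires the same specific discharge q through every layer.
Σ(b_i/K_i) = 11.0/33.7 + 2.91/0.0736 + 9.83/0.00686 + 8.73/10.7 = 1474 d.
q = Δh / Σ(b_i/K_i) = 5.42 / 1474 = 0.003678 m/day.
In each layer the seepage velocity is v_i = q/n_i, so the layer transit time is t_i = b_i·n_i / q:
  layer 1 (coarse sand): t_1 = 11.0 × 0.25 / 0.003678 = 747.7 d
  layer 2 (fractured sandstone): t_2 = 2.91 × 0.10 / 0.003678 = 79.12 d
  layer 3 (silt): t_3 = 9.83 × 0.05 / 0.003678 = 133.6 d
  layer 4 (medium sand): t_4 = 8.73 × 0.20 / 0.003678 = 474.7 d
Total t = Σ t_i = 1435 days = 3.929 years.

3.93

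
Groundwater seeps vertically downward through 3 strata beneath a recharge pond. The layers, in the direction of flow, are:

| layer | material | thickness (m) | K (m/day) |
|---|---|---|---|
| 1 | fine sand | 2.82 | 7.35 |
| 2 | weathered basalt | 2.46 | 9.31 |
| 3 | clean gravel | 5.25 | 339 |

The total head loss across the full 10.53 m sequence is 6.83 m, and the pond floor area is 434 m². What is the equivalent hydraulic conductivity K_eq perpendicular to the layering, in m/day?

Flow is perpendicular to layering, so the layers act in series and the equivalent K is the thickness-weighted harmonic mean.
Total thickness L = 2.82 + 2.46 + 5.25 = 10.53 m.
Σ(b_i/K_i) = 2.82/7.35 + 2.46/9.31 + 5.25/339 = 0.6634 d.
K_eq = L / Σ(b_i/K_i) = 10.53 / 0.6634 = 15.87 m/day.

15.9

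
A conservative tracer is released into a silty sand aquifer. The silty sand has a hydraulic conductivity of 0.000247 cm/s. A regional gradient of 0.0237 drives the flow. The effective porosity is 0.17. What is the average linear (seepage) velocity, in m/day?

0.0298

Convert K: 0.000247 cm/s × 864 = 0.2134 m/day.
Hydraulic gradient i = 0.0237.
Darcy flux q = K · i = 0.2134 × 0.02370 = 0.005058 m/day.
Seepage velocity v = q / n_e = 0.005058 / 0.17 = 0.02975 m/day.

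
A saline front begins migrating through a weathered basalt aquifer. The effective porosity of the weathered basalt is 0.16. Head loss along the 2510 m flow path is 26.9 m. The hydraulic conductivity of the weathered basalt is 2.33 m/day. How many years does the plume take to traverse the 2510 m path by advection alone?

Hydraulic gradient i = Δh / L = 26.9 / 2510 = 0.01072.
Darcy flux q = K · i = 2.330 × 0.01072 = 0.02497 m/day.
Seepage velocity v = q / n_e = 0.02497 / 0.16 = 0.1561 m/day.
Travel time t = L / v = 2510 / 0.1561 = 16083 days = 44.03 years.

44.0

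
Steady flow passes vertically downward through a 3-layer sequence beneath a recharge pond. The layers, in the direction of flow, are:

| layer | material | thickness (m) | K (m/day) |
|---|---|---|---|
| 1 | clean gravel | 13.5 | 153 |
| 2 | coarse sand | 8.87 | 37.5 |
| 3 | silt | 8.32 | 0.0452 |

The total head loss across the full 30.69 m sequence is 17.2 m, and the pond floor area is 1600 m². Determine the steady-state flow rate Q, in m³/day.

149

Flow is perpendicular to layering, so the layers act in series and the equivalent K is the thickness-weighted harmonic mean.
Total thickness L = 13.5 + 8.87 + 8.32 = 30.69 m.
Σ(b_i/K_i) = 13.5/153 + 8.87/37.5 + 8.32/0.0452 = 184.4 d.
K_eq = L / Σ(b_i/K_i) = 30.69 / 184.4 = 0.1664 m/day.
Q = K_eq · A · (Δh/L) = 0.1664 × 1600 × (17.2/30.69) = 149.2 m³/day.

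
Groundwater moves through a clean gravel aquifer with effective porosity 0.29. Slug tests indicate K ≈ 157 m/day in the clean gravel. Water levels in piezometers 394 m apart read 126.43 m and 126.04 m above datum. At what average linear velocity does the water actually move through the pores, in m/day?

0.536

Hydraulic gradient i = (126.43 − 126.04) / 394 = 0.39 / 394 = 0.0009898.
Darcy flux q = K · i = 157.0 × 0.0009898 = 0.1554 m/day.
Seepage velocity v = q / n_e = 0.1554 / 0.29 = 0.5359 m/day.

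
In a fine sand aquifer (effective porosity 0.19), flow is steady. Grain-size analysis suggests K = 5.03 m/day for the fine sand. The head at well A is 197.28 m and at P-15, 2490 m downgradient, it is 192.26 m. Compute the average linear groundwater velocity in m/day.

Hydraulic gradient i = (197.28 − 192.26) / 2490 = 5.02 / 2490 = 0.002016.
Darcy flux q = K · i = 5.030 × 0.002016 = 0.01014 m/day.
Seepage velocity v = q / n_e = 0.01014 / 0.19 = 0.05337 m/day.

0.0534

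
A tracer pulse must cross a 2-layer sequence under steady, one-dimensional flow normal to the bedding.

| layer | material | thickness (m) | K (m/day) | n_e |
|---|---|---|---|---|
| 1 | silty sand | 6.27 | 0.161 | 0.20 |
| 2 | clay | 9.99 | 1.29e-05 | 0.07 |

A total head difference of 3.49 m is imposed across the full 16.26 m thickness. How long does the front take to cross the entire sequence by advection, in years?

1190

With flow normal to the layers, continuity requires the same specific discharge q through every layer.
Σ(b_i/K_i) = 6.27/0.161 + 9.99/1.29e-05 = 7.745e+05 d.
q = Δh / Σ(b_i/K_i) = 3.49 / 7.745e+05 = 4.506e-06 m/day.
In each layer the seepage velocity is v_i = q/n_i, so the layer transit time is t_i = b_i·n_i / q:
  layer 1 (silty sand): t_1 = 6.27 × 0.20 / 4.506e-06 = 2.783e+05 d
  layer 2 (clay): t_2 = 9.99 × 0.07 / 4.506e-06 = 1.552e+05 d
Total t = Σ t_i = 4.335e+05 days = 1187 years.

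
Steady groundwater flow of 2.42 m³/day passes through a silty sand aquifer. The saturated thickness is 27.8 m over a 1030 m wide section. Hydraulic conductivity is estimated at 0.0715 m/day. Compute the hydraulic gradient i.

Cross-sectional area A = 1030 × 27.8 = 28634 m².
From Q = K·A·i, i = Q / (K·A) = 2.42 / (0.07150 × 28634) = 0.001182.

0.00118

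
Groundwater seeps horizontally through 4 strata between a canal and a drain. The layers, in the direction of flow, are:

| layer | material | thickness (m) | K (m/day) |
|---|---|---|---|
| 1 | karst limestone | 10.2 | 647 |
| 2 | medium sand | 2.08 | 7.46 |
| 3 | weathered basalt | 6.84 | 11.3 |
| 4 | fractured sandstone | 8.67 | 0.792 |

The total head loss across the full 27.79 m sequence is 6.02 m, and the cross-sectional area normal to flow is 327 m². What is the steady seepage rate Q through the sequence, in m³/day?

166

Flow is perpendicular to layering, so the layers act in series and the equivalent K is the thickness-weighted harmonic mean.
Total thickness L = 10.2 + 2.08 + 6.84 + 8.67 = 27.79 m.
Σ(b_i/K_i) = 10.2/647 + 2.08/7.46 + 6.84/11.3 + 8.67/0.792 = 11.85 d.
K_eq = L / Σ(b_i/K_i) = 27.79 / 11.85 = 2.346 m/day.
Q = K_eq · A · (Δh/L) = 2.346 × 327 × (6.02/27.79) = 166.2 m³/day.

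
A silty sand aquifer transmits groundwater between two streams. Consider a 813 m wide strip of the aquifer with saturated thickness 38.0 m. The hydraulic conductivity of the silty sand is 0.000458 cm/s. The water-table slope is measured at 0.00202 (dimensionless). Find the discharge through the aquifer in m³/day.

Convert K: 0.000458 cm/s × 864 = 0.3957 m/day.
Cross-sectional area A = 813 × 38.0 = 30894 m².
Hydraulic gradient i = 0.00202.
Darcy's law: Q = K · A · i = 0.3957 × 30894 × 0.002020 = 24.69 m³/day.

24.7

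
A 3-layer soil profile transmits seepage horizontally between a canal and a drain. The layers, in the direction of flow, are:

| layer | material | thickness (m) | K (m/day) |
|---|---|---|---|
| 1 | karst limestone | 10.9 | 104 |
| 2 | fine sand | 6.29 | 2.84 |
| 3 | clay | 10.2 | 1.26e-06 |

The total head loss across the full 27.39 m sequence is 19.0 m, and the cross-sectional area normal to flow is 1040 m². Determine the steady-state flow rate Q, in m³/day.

Flow is perpendicular to layering, so the layers act in series and the equivalent K is the thickness-weighted harmonic mean.
Total thickness L = 10.9 + 6.29 + 10.2 = 27.39 m.
Σ(b_i/K_i) = 10.9/104 + 6.29/2.84 + 10.2/1.26e-06 = 8.095e+06 d.
K_eq = L / Σ(b_i/K_i) = 27.39 / 8.095e+06 = 3.383e-06 m/day.
Q = K_eq · A · (Δh/L) = 3.383e-06 × 1040 × (19.0/27.39) = 0.002441 m³/day.

0.00244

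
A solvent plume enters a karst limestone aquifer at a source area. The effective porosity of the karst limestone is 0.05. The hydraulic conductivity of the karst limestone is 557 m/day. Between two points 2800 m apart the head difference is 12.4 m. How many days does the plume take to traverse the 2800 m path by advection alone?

56.8

Hydraulic gradient i = Δh / L = 12.4 / 2800 = 0.004429.
Darcy flux q = K · i = 557.0 × 0.004429 = 2.467 m/day.
Seepage velocity v = q / n_e = 2.467 / 0.05 = 49.33 m/day.
Travel time t = L / v = 2800 / 49.33 = 56.76 days.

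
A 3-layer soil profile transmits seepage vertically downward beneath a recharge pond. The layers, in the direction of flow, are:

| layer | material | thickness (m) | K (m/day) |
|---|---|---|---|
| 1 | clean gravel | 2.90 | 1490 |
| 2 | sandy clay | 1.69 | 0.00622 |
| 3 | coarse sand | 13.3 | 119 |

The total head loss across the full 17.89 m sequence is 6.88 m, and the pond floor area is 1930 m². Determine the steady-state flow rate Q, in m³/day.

Flow is perpendicular to layering, so the layers act in series and the equivalent K is the thickness-weighted harmonic mean.
Total thickness L = 2.90 + 1.69 + 13.3 = 17.89 m.
Σ(b_i/K_i) = 2.90/1490 + 1.69/0.00622 + 13.3/119 = 271.8 d.
K_eq = L / Σ(b_i/K_i) = 17.89 / 271.8 = 0.06582 m/day.
Q = K_eq · A · (Δh/L) = 0.06582 × 1930 × (6.88/17.89) = 48.85 m³/day.

48.9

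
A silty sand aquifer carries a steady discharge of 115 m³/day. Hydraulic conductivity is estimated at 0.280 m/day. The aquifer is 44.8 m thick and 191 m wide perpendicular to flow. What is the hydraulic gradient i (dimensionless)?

Cross-sectional area A = 191 × 44.8 = 8557 m².
From Q = K·A·i, i = Q / (K·A) = 115 / (0.2800 × 8557) = 0.04800.

0.0480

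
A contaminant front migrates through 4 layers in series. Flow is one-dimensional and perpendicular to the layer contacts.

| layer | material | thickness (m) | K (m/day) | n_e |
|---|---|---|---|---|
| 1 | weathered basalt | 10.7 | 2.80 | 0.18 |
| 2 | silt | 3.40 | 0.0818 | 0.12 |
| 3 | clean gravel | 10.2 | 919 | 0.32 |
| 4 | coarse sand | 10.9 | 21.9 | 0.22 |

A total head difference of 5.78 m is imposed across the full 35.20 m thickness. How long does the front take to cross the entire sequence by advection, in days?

63.5

With flow normal to the layers, continuity requires the same specific discharge q through every layer.
Σ(b_i/K_i) = 10.7/2.80 + 3.40/0.0818 + 10.2/919 + 10.9/21.9 = 45.90 d.
q = Δh / Σ(b_i/K_i) = 5.78 / 45.90 = 0.1259 m/day.
In each layer the seepage velocity is v_i = q/n_i, so the layer transit time is t_i = b_i·n_i / q:
  layer 1 (weathered basalt): t_1 = 10.7 × 0.18 / 0.1259 = 15.29 d
  layer 2 (silt): t_2 = 3.40 × 0.12 / 0.1259 = 3.240 d
  layer 3 (clean gravel): t_3 = 10.2 × 0.32 / 0.1259 = 25.92 d
  layer 4 (coarse sand): t_4 = 10.9 × 0.22 / 0.1259 = 19.04 d
Total t = Σ t_i = 63.49 days.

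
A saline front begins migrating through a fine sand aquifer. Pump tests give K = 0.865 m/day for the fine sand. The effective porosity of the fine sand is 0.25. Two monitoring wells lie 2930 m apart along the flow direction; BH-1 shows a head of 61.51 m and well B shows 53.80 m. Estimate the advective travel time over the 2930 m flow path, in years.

881

Hydraulic gradient i = (61.51 − 53.80) / 2930 = 7.71 / 2930 = 0.002631.
Darcy flux q = K · i = 0.8650 × 0.002631 = 0.002276 m/day.
Seepage velocity v = q / n_e = 0.002276 / 0.25 = 0.009105 m/day.
Travel time t = L / v = 2930 / 0.009105 = 3.218e+05 days = 881.1 years.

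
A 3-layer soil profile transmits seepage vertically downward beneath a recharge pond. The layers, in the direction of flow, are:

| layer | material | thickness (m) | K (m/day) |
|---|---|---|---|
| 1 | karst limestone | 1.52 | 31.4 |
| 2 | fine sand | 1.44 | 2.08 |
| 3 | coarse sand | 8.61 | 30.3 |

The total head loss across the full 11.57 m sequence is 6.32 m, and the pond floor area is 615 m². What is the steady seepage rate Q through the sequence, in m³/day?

3790

Flow is perpendicular to layering, so the layers act in series and the equivalent K is the thickness-weighted harmonic mean.
Total thickness L = 1.52 + 1.44 + 8.61 = 11.57 m.
Σ(b_i/K_i) = 1.52/31.4 + 1.44/2.08 + 8.61/30.3 = 1.025 d.
K_eq = L / Σ(b_i/K_i) = 11.57 / 1.025 = 11.29 m/day.
Q = K_eq · A · (Δh/L) = 11.29 × 615 × (6.32/11.57) = 3792 m³/day.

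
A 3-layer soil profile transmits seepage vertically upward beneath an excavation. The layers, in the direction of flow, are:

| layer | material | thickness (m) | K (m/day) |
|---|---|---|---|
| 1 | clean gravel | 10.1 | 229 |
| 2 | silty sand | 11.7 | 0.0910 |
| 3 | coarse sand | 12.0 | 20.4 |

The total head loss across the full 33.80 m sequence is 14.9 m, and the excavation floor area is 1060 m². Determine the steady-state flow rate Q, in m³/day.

122

Flow is perpendicular to layering, so the layers act in series and the equivalent K is the thickness-weighted harmonic mean.
Total thickness L = 10.1 + 11.7 + 12.0 = 33.80 m.
Σ(b_i/K_i) = 10.1/229 + 11.7/0.0910 + 12.0/20.4 = 129.2 d.
K_eq = L / Σ(b_i/K_i) = 33.80 / 129.2 = 0.2616 m/day.
Q = K_eq · A · (Δh/L) = 0.2616 × 1060 × (14.9/33.80) = 122.2 m³/day.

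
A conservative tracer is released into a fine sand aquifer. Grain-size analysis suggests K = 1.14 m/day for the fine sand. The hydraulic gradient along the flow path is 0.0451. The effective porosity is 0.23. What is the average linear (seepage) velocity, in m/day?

Hydraulic gradient i = 0.0451.
Darcy flux q = K · i = 1.140 × 0.04510 = 0.05141 m/day.
Seepage velocity v = q / n_e = 0.05141 / 0.23 = 0.2235 m/day.

0.224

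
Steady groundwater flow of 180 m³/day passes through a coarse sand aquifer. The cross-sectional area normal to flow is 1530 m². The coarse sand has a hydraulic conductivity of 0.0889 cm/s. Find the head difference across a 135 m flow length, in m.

0.207

Convert K: 0.0889 cm/s × 864 = 76.81 m/day.
From Q = K·A·i, i = Q / (K·A) = 180 / (76.81 × 1530) = 0.001532.
Head loss Δh = i · L = 0.001532 × 135 = 0.2068 m.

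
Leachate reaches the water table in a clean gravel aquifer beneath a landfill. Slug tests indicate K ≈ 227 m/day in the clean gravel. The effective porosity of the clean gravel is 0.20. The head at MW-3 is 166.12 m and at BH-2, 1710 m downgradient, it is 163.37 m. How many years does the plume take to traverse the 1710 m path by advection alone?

Hydraulic gradient i = (166.12 − 163.37) / 1710 = 2.75 / 1710 = 0.001608.
Darcy flux q = K · i = 227.0 × 0.001608 = 0.3651 m/day.
Seepage velocity v = q / n_e = 0.3651 / 0.20 = 1.825 m/day.
Travel time t = L / v = 1710 / 1.825 = 936.8 days = 2.565 years.

2.56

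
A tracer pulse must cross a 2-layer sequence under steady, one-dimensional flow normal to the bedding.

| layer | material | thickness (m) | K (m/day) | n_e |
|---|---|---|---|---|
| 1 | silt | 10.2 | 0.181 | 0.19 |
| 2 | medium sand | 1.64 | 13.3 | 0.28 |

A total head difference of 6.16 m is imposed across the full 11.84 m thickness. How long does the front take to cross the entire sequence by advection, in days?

With flow normal to the layers, continuity requires the same specific discharge q through every layer.
Σ(b_i/K_i) = 10.2/0.181 + 1.64/13.3 = 56.48 d.
q = Δh / Σ(b_i/K_i) = 6.16 / 56.48 = 0.1091 m/day.
In each layer the seepage velocity is v_i = q/n_i, so the layer transit time is t_i = b_i·n_i / q:
  layer 1 (silt): t_1 = 10.2 × 0.19 / 0.1091 = 17.77 d
  layer 2 (medium sand): t_2 = 1.64 × 0.28 / 0.1091 = 4.210 d
Total t = Σ t_i = 21.98 days.

22.0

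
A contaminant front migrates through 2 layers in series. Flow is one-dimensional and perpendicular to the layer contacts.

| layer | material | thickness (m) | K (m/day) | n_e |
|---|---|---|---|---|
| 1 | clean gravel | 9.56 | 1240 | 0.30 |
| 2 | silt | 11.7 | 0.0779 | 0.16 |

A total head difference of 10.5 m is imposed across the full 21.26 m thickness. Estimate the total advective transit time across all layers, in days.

67.8

With flow normal to the layers, continuity requires the same specific discharge q through every layer.
Σ(b_i/K_i) = 9.56/1240 + 11.7/0.0779 = 150.2 d.
q = Δh / Σ(b_i/K_i) = 10.5 / 150.2 = 0.06991 m/day.
In each layer the seepage velocity is v_i = q/n_i, so the layer transit time is t_i = b_i·n_i / q:
  layer 1 (clean gravel): t_1 = 9.56 × 0.30 / 0.06991 = 41.03 d
  layer 2 (silt): t_2 = 11.7 × 0.16 / 0.06991 = 26.78 d
Total t = Σ t_i = 67.80 days.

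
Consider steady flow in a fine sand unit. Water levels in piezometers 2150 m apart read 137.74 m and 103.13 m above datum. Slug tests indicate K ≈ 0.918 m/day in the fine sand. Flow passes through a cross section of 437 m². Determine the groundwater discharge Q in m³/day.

6.46

Hydraulic gradient i = (137.74 − 103.13) / 2150 = 34.61 / 2150 = 0.01610.
Darcy's law: Q = K · A · i = 0.9180 × 437.0 × 0.01610 = 6.458 m³/day.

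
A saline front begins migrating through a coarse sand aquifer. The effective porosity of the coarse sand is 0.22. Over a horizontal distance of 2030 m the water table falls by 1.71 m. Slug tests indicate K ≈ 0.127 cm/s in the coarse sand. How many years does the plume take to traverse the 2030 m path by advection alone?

Convert K: 0.127 cm/s × 864 = 109.7 m/day.
Hydraulic gradient i = Δh / L = 1.71 / 2030 = 0.0008424.
Darcy flux q = K · i = 109.7 × 0.0008424 = 0.09243 m/day.
Seepage velocity v = q / n_e = 0.09243 / 0.22 = 0.4201 m/day.
Travel time t = L / v = 2030 / 0.4201 = 4832 days = 13.23 years.

13.2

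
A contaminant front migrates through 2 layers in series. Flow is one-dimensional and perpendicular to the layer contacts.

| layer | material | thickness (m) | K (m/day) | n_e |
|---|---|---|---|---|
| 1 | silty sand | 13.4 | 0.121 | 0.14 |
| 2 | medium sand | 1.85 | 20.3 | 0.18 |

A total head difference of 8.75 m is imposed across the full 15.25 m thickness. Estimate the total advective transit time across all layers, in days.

With flow normal to the layers, continuity requires the same specific discharge q through every layer.
Σ(b_i/K_i) = 13.4/0.121 + 1.85/20.3 = 110.8 d.
q = Δh / Σ(b_i/K_i) = 8.75 / 110.8 = 0.07895 m/day.
In each layer the seepage velocity is v_i = q/n_i, so the layer transit time is t_i = b_i·n_i / q:
  layer 1 (silty sand): t_1 = 13.4 × 0.14 / 0.07895 = 23.76 d
  layer 2 (medium sand): t_2 = 1.85 × 0.18 / 0.07895 = 4.218 d
Total t = Σ t_i = 27.98 days.

28.0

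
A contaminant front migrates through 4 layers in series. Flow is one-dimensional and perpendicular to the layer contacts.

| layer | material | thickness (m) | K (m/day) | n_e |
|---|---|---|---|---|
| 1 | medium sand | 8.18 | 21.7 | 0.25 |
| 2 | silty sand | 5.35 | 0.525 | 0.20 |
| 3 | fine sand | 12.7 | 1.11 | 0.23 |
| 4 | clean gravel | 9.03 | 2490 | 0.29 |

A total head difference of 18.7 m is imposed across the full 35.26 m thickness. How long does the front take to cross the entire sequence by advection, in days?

With flow normal to the layers, continuity requires the same specific discharge q through every layer.
Σ(b_i/K_i) = 8.18/21.7 + 5.35/0.525 + 12.7/1.11 + 9.03/2490 = 22.01 d.
q = Δh / Σ(b_i/K_i) = 18.7 / 22.01 = 0.8495 m/day.
In each layer the seepage velocity is v_i = q/n_i, so the layer transit time is t_i = b_i·n_i / q:
  layer 1 (medium sand): t_1 = 8.18 × 0.25 / 0.8495 = 2.407 d
  layer 2 (silty sand): t_2 = 5.35 × 0.20 / 0.8495 = 1.260 d
  layer 3 (fine sand): t_3 = 12.7 × 0.23 / 0.8495 = 3.438 d
  layer 4 (clean gravel): t_4 = 9.03 × 0.29 / 0.8495 = 3.083 d
Total t = Σ t_i = 10.19 days.

10.2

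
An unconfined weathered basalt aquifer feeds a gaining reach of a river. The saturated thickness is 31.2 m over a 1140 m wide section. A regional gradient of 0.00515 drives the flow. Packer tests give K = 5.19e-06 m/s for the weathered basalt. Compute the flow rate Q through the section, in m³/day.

82.1

Convert K: 5.19e-06 m/s × 86400 = 0.4484 m/day.
Cross-sectional area A = 1140 × 31.2 = 35568 m².
Hydraulic gradient i = 0.00515.
Darcy's law: Q = K · A · i = 0.4484 × 35568 × 0.005150 = 82.14 m³/day.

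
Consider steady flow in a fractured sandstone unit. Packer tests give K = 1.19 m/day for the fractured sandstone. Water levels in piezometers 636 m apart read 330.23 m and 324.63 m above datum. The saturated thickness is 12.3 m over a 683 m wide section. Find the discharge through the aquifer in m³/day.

Cross-sectional area A = 683 × 12.3 = 8401 m².
Hydraulic gradient i = (330.23 − 324.63) / 636 = 5.6 / 636 = 0.008805.
Darcy's law: Q = K · A · i = 1.190 × 8401 × 0.008805 = 88.02 m³/day.

88.0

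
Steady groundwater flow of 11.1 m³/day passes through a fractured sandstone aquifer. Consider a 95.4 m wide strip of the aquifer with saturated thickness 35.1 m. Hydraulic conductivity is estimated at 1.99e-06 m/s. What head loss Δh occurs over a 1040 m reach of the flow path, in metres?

20.1

Convert K: 1.99e-06 m/s × 86400 = 0.1719 m/day.
Cross-sectional area A = 95.4 × 35.1 = 3349 m².
From Q = K·A·i, i = Q / (K·A) = 11.1 / (0.1719 × 3349) = 0.01928.
Head loss Δh = i · L = 0.01928 × 1040 = 20.05 m.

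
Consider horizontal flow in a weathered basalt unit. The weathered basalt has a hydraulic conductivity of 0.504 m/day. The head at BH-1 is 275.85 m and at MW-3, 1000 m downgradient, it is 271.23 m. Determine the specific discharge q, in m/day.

0.00233

Hydraulic gradient i = (275.85 − 271.23) / 1000 = 4.62 / 1000 = 0.004620.
Specific discharge q = K · i = 0.5040 × 0.004620 = 0.002328 m/day.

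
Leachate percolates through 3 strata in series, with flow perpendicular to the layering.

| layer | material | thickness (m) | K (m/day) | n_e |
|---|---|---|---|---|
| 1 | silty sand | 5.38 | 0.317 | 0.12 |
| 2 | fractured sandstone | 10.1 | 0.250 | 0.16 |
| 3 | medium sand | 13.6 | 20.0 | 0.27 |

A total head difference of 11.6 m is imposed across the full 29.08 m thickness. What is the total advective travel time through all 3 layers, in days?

With flow normal to the layers, continuity requires the same specific discharge q through every layer.
Σ(b_i/K_i) = 5.38/0.317 + 10.1/0.250 + 13.6/20.0 = 58.05 d.
q = Δh / Σ(b_i/K_i) = 11.6 / 58.05 = 0.1998 m/day.
In each layer the seepage velocity is v_i = q/n_i, so the layer transit time is t_i = b_i·n_i / q:
  layer 1 (silty sand): t_1 = 5.38 × 0.12 / 0.1998 = 3.231 d
  layer 2 (fractured sandstone): t_2 = 10.1 × 0.16 / 0.1998 = 8.087 d
  layer 3 (medium sand): t_3 = 13.6 × 0.27 / 0.1998 = 18.38 d
Total t = Σ t_i = 29.69 days.

29.7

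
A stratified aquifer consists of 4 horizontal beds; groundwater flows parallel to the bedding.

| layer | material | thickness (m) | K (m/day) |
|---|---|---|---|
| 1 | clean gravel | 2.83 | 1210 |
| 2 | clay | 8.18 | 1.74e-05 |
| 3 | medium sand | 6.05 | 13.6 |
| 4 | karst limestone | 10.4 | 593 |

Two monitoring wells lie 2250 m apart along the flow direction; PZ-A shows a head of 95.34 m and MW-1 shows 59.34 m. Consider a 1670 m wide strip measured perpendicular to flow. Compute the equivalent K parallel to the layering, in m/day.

352

Flow is parallel to layering, so each bed carries its own Darcy discharge and the transmissivities add.
Σ(K_i·b_i) = 1210×2.83 + 1.74e-05×8.18 + 13.6×6.05 + 593×10.4 = 9674 m²/day.
Total thickness b = 27.46 m, so K_eq = Σ(K_i·b_i)/b = 352.3 m/day.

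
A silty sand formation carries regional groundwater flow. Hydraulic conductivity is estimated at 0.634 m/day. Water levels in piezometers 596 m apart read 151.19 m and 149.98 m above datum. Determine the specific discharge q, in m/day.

Hydraulic gradient i = (151.19 − 149.98) / 596 = 1.21 / 596 = 0.002030.
Specific discharge q = K · i = 0.6340 × 0.002030 = 0.001287 m/day.

0.00129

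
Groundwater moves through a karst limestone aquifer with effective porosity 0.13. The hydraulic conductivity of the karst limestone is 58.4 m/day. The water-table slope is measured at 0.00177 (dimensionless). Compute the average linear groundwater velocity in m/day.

0.795

Hydraulic gradient i = 0.00177.
Darcy flux q = K · i = 58.40 × 0.001770 = 0.1034 m/day.
Seepage velocity v = q / n_e = 0.1034 / 0.13 = 0.7951 m/day.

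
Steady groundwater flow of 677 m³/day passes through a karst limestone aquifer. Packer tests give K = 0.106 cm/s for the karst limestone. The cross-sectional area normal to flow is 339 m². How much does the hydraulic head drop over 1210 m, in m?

26.4

Convert K: 0.106 cm/s × 864 = 91.58 m/day.
From Q = K·A·i, i = Q / (K·A) = 677 / (91.58 × 339.0) = 0.02181.
Head loss Δh = i · L = 0.02181 × 1210 = 26.38 m.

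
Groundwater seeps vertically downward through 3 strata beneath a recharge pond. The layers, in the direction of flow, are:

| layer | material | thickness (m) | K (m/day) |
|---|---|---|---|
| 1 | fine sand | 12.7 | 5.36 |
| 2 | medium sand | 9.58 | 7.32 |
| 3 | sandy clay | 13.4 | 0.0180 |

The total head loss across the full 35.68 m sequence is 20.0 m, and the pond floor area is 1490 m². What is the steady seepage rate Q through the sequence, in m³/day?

39.8

Flow is perpendicular to layering, so the layers act in series and the equivalent K is the thickness-weighted harmonic mean.
Total thickness L = 12.7 + 9.58 + 13.4 = 35.68 m.
Σ(b_i/K_i) = 12.7/5.36 + 9.58/7.32 + 13.4/0.0180 = 748.1 d.
K_eq = L / Σ(b_i/K_i) = 35.68 / 748.1 = 0.04769 m/day.
Q = K_eq · A · (Δh/L) = 0.04769 × 1490 × (20.0/35.68) = 39.83 m³/day.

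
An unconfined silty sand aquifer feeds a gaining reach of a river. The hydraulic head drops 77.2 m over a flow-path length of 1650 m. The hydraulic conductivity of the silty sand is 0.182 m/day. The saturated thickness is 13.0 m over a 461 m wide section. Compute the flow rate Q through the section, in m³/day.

Cross-sectional area A = 461 × 13.0 = 5993 m².
Hydraulic gradient i = Δh / L = 77.2 / 1650 = 0.04679.
Darcy's law: Q = K · A · i = 0.1820 × 5993 × 0.04679 = 51.03 m³/day.

51.0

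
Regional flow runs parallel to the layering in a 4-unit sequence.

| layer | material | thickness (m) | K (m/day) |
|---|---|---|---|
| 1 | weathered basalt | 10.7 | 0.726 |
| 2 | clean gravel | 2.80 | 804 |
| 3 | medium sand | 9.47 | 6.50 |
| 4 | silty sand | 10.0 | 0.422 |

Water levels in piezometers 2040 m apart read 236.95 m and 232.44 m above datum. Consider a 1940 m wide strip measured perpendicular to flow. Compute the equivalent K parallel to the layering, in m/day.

70.5

Flow is parallel to layering, so each bed carries its own Darcy discharge and the transmissivities add.
Σ(K_i·b_i) = 0.726×10.7 + 804×2.80 + 6.50×9.47 + 0.422×10.0 = 2325 m²/day.
Total thickness b = 32.97 m, so K_eq = Σ(K_i·b_i)/b = 70.51 m/day.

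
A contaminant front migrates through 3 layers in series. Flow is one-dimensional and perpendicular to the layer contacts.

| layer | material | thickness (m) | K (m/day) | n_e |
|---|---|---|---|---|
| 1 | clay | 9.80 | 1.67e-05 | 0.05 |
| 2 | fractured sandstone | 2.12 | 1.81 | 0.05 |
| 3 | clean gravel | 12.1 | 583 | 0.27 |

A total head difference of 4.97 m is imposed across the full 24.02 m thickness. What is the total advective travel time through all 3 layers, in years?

With flow normal to the layers, continuity requires the same specific discharge q through every layer.
Σ(b_i/K_i) = 9.80/1.67e-05 + 2.12/1.81 + 12.1/583 = 5.868e+05 d.
q = Δh / Σ(b_i/K_i) = 4.97 / 5.868e+05 = 8.469e-06 m/day.
In each layer the seepage velocity is v_i = q/n_i, so the layer transit time is t_i = b_i·n_i / q:
  layer 1 (clay): t_1 = 9.80 × 0.05 / 8.469e-06 = 57856 d
  layer 2 (fractured sandstone): t_2 = 2.12 × 0.05 / 8.469e-06 = 12516 d
  layer 3 (clean gravel): t_3 = 12.1 × 0.27 / 8.469e-06 = 3.857e+05 d
Total t = Σ t_i = 4.561e+05 days = 1249 years.

1250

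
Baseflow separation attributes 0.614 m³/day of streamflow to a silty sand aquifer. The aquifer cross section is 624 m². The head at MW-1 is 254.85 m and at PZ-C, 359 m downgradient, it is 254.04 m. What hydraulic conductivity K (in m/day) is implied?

Hydraulic gradient i = (254.85 − 254.04) / 359 = 0.81 / 359 = 0.002256.
From Q = K·A·i, K = Q / (A·i) = 0.614 / (624.0 × 0.002256) = 0.4361 m/day.

0.436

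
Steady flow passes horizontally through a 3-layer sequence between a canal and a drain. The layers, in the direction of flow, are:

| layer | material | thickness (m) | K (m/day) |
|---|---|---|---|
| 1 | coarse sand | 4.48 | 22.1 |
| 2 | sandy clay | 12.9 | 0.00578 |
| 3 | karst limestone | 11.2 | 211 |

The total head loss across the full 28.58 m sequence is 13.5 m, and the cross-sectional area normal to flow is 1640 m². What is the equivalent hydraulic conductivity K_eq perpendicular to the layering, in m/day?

Flow is perpendicular to layering, so the layers act in series and the equivalent K is the thickness-weighted harmonic mean.
Total thickness L = 4.48 + 12.9 + 11.2 = 28.58 m.
Σ(b_i/K_i) = 4.48/22.1 + 12.9/0.00578 + 11.2/211 = 2232 d.
K_eq = L / Σ(b_i/K_i) = 28.58 / 2232 = 0.01280 m/day.

0.0128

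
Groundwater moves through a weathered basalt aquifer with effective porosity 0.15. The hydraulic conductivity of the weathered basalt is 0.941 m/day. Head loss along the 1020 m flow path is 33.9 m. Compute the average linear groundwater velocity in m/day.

0.208

Hydraulic gradient i = Δh / L = 33.9 / 1020 = 0.03324.
Darcy flux q = K · i = 0.9410 × 0.03324 = 0.03127 m/day.
Seepage velocity v = q / n_e = 0.03127 / 0.15 = 0.2085 m/day.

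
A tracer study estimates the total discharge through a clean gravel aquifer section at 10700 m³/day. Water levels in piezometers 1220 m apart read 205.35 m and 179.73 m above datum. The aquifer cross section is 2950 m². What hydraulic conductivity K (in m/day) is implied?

173

Hydraulic gradient i = (205.35 − 179.73) / 1220 = 25.62 / 1220 = 0.02100.
From Q = K·A·i, K = Q / (A·i) = 10700 / (2950 × 0.02100) = 172.7 m/day.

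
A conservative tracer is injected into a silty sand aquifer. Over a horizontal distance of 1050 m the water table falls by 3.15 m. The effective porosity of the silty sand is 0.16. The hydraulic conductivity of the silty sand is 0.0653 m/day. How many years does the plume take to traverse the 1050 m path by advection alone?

Hydraulic gradient i = Δh / L = 3.15 / 1050 = 0.003000.
Darcy flux q = K · i = 0.06530 × 0.003000 = 0.0001959 m/day.
Seepage velocity v = q / n_e = 0.0001959 / 0.16 = 0.001224 m/day.
Travel time t = L / v = 1050 / 0.001224 = 8.576e+05 days = 2348 years.

2350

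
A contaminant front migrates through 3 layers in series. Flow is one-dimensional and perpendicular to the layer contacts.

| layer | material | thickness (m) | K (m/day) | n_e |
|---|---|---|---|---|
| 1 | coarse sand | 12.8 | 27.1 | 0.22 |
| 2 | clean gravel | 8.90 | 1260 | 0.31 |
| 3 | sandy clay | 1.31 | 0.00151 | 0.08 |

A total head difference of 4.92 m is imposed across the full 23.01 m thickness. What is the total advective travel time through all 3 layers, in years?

2.74

With flow normal to the layers, continuity requires the same specific discharge q through every layer.
Σ(b_i/K_i) = 12.8/27.1 + 8.90/1260 + 1.31/0.00151 = 868.0 d.
q = Δh / Σ(b_i/K_i) = 4.92 / 868.0 = 0.005668 m/day.
In each layer the seepage velocity is v_i = q/n_i, so the layer transit time is t_i = b_i·n_i / q:
  layer 1 (coarse sand): t_1 = 12.8 × 0.22 / 0.005668 = 496.8 d
  layer 2 (clean gravel): t_2 = 8.90 × 0.31 / 0.005668 = 486.8 d
  layer 3 (sandy clay): t_3 = 1.31 × 0.08 / 0.005668 = 18.49 d
Total t = Σ t_i = 1002 days = 2.744 years.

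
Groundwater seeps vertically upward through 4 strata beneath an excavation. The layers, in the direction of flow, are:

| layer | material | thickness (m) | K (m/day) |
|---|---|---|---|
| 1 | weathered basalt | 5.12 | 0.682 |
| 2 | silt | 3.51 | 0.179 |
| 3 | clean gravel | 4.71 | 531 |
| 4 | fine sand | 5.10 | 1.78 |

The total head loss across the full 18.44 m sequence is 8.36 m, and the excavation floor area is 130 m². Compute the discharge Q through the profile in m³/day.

Flow is perpendicular to layering, so the layers act in series and the equivalent K is the thickness-weighted harmonic mean.
Total thickness L = 5.12 + 3.51 + 4.71 + 5.10 = 18.44 m.
Σ(b_i/K_i) = 5.12/0.682 + 3.51/0.179 + 4.71/531 + 5.10/1.78 = 29.99 d.
K_eq = L / Σ(b_i/K_i) = 18.44 / 29.99 = 0.6149 m/day.
Q = K_eq · A · (Δh/L) = 0.6149 × 130 × (8.36/18.44) = 36.24 m³/day.

36.2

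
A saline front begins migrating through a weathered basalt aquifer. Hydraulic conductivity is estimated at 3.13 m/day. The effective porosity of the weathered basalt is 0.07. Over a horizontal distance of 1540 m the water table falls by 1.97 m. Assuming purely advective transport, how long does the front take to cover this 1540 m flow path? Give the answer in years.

73.7

Hydraulic gradient i = Δh / L = 1.97 / 1540 = 0.001279.
Darcy flux q = K · i = 3.130 × 0.001279 = 0.004004 m/day.
Seepage velocity v = q / n_e = 0.004004 / 0.07 = 0.05720 m/day.
Travel time t = L / v = 1540 / 0.05720 = 26923 days = 73.71 years.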